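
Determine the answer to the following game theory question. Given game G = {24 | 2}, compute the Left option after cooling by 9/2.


Original game: {24 | 2} (a switch {a | b} with a > b).
Cooling by t (for t below the temperature (a - b)/2 = 11) taxes each move by t: {a | b} cooled by t is {a - t | b + t}.
Cooling amount: t = 9/2
Cooled Left option: 24 - 9/2 = 39/2
Cooled Right option: 2 + 9/2 = 13/2
Cooled game: {39/2 | 13/2}
Left option = 39/2

39/2


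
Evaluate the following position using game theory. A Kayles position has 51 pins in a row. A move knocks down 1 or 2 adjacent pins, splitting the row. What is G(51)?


Kayles: a move removes 1 or 2 adjacent pins from a contiguous row.
Removing pins from a row of k leaves two independent rows (a, b) with a + b = k - 1 (one pin) or a + b = k - 2 (two pins); an end removal gives a = 0.
By Sprague-Grundy, G(k) = mex{ G(a) XOR G(b) } over all these splits. G(0) = 0.
G(1): splits (0,0):0^0=0 -> mex({0}) = 1
G(2): splits (0,1):0^1=1 (0,0):0^0=0 -> mex({0, 1}) = 2
G(3): splits (0,2):0^2=2 (1,1):1^1=0 (0,1):0^1=1 -> mex({0, 1, 2}) = 3
G(4): splits (0,3):0^3=3 (1,2):1^2=3 (0,2):0^2=2 (1,1):1^1=0 -> mex({0, 2, 3}) = 1
G(5): splits (0,4):0^1=1 (1,3):1^3=2 (2,2):2^2=0 (0,3):0^3=3 (1,2):1^2=3 -> mex({0, 1, 2, 3}) = 4
G(6) = mex({0, 1, 2, 4}) = 3
G(7) = mex({0, 1, 3, 4, 5}) = 2
G(8) = mex({0, 2, 3, 5, 6}) = 1
G(9) = mex({0, 1, 2, 3, 6, 7}) = 4
G(10) = mex({0, 1, 3, 4, 5, 7}) = 2
G(11) = mex({0, 1, 2, 3, 4, 5}) = 6
G(12) = mex({0, 1, 2, 3, 5, 6, 7}) = 4
G(13) = mex({0, 2, 3, 4, 6, 7}) = 1
G(14) = mex({0, 1, 4, 5, 6, 7}) = 2
G(15) = mex({0, 1, 2, 3, 4, 5, 6}) = 7
G(16) = mex({0, 2, 3, 5, 6, 7}) = 1
G(17) = mex({0, 1, 2, 3, 5, 6, 7}) = 4
G(18) = mex({0, 1, 2, 4, 5, 6}) = 3
G(19) = mex({0, 1, 3, 4, 5, 7}) = 2
G(20) = mex({0, 2, 3, 4, 5, 6, 7}) = 1
G(21) = mex({0, 1, 2, 3, 5, 6, 7}) = 4
G(22) = mex({0, 1, 2, 3, 4, 5, 7}) = 6
G(23) = mex({0, 1, 2, 3, 4, 5, 6}) = 7
G(24) = mex({0, 1, 2, 3, 5, 6, 7}) = 4
G(25) = mex({0, 2, 3, 4, 6, 7}) = 1
G(26) = mex({0, 1, 3, 4, 5, 6, 7}) = 2
G(27) = mex({0, 1, 2, 3, 4, 5, 6, 7}) = 8
G(28) = mex({0, 1, 2, 3, 4, 6, 7, 8}) = 5
G(29) = mex({0, 1, 2, 3, 5, 6, 7, 8, 9}) = 4
G(30) = mex({0, 1, 2, 3, 4, 5, 6, 9, 10}) = 7
G(31) = mex({0, 1, 3, 4, 5, 7, 10, 11}) = 2
G(32) = mex({0, 2, 3, 4, 5, 6, 7, 9, 11}) = 1
G(33) = mex({0, 1, 2, 3, 4, 5, 6, 7, 9, 12}) = 8
G(34) = mex({0, 1, 2, 3, 4, 5, 7, 8, 11, 12}) = 6
G(35) = mex({0, 1, 2, 3, 4, 5, 6, 8, 9, 10, 11}) = 7
G(36) = mex({0, 1, 2, 3, 5, 6, 7, 9, 10}) = 4
G(37) = mex({0, 2, 3, 4, 6, 7, 9, 10, 11, 12}) = 1
G(38) = mex({0, 1, 3, 4, 5, 6, 7, 9, 10, 11, 12}) = 2
G(39) = mex({0, 1, 2, 4, 5, 6, 7, 9, 10, 12, 14}) = 3
G(40) = mex({0, 2, 3, 4, 6, 7, 11, 12, 14}) = 1
G(41) = mex({0, 1, 2, 3, 5, 6, 7, 9, 10, 11, 12}) = 4
G(42) = mex({0, 1, 2, 3, 4, 5, 6, 9, 10}) = 7
G(43) = mex({0, 1, 3, 4, 5, 7, 9, 10, 12, 15}) = 2
G(44) = mex({0, 2, 3, 4, 5, 6, 7, 9, 10, 12, 15}) = 1
G(45) = mex({0, 1, 2, 3, 4, 5, 6, 7, 9, 10, 12, 14}) = 8
G(46) = mex({0, 1, 3, 4, 5, 7, 8, 11, 12, 14}) = 2
G(47) = mex({0, 1, 2, 3, 4, 5, 6, 8, 9, 10, 11, 12}) = 7
G(48) = mex({0, 1, 2, 3, 5, 6, 7, 9, 10}) = 4
G(49) = mex({0, 2, 3, 4, 6, 7, 9, 10, 11, 12, 15}) = 1
G(50) = mex({0, 1, 4, 5, 6, 7, 9, 11, 12, 14, 15}) = 2
G(51) = mex({0, 1, 2, 3, 4, 5, 6, 7, 9, 12, 14, 15}) = 8
Therefore G(51) = 8.

8


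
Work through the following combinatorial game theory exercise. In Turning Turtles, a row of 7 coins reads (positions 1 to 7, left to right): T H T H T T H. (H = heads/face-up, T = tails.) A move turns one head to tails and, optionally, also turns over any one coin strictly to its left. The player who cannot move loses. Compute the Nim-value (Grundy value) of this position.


Coins: T H T H T T H
Key fact: a single head at position k behaves exactly like a Nim heap of size k (turning it to T and optionally flipping a coin at j < k corresponds to moving the heap from k to j, or to 0), and heads combine as a disjunctive sum (two heads at the same place would cancel, matching j XOR j = 0). So the Nim-value is the XOR of the 1-indexed positions of the heads.
Face-up positions (1-indexed): [2, 4, 7]
XOR 0 with 2: 0 XOR 2 = 2
XOR 2 with 4: 2 XOR 4 = 6
XOR 6 with 7: 6 XOR 7 = 1
Nim-value = 1

1


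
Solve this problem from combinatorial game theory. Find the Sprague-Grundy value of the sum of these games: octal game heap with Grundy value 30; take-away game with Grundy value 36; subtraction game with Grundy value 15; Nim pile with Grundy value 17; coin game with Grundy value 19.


By the Sprague-Grundy theorem, the Grundy value of a sum of games is the XOR of individual Grundy values.
octal game heap: Grundy value = 30. Running XOR: 0 XOR 30 = 30
take-away game: Grundy value = 36. Running XOR: 30 XOR 36 = 58
subtraction game: Grundy value = 15. Running XOR: 58 XOR 15 = 53
Nim pile: Grundy value = 17. Running XOR: 53 XOR 17 = 36
coin game: Grundy value = 19. Running XOR: 36 XOR 19 = 55
The combined Grundy value is 55.

55


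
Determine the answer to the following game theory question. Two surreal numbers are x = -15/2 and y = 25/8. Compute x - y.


x = -15/2, y = 25/8
Converting to common denominator: 8
x = -60/8, y = 25/8
x - y = -15/2 - 25/8 = -85/8

-85/8


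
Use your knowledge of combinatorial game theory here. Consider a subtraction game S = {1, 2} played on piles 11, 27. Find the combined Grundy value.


Subtraction set: {1, 2}
For this subtraction set, G(n) = n mod 3 (period = max + 1 = 3).
Pile 1 (size 11): G(11) = 11 mod 3 = 2
Pile 2 (size 27): G(27) = 27 mod 3 = 0
Total Grundy value = XOR of all: 2 XOR 0 = 2

2


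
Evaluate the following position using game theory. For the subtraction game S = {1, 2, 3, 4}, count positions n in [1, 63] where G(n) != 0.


Subtraction set S = {1, 2, 3, 4}, so G(n) = n mod 5.
G(n) = 0 when n is a multiple of 5.
Multiples of 5 in [1, 63]: 12
N-positions (nonzero Grundy) = 63 - 12 = 51

51


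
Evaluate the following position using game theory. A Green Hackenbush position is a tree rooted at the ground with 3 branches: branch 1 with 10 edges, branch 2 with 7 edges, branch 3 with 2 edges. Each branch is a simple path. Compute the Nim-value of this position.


The tree has 3 branches from the ground vertex.
In Green Hackenbush, the Nim-value of a simple path of length k is k.
Branch 1: length 10, Nim-value = 10
Branch 2: length 7, Nim-value = 7
Branch 3: length 2, Nim-value = 2
Total Nim-value = XOR of all branch values:
0 XOR 10 = 10
10 XOR 7 = 13
13 XOR 2 = 15
Nim-value of the tree = 15

15


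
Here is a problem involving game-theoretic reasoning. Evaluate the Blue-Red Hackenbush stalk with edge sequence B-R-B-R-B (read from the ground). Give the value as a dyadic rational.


Edges (from ground): B-R-B-R-B
By Berlekamp's sign-expansion rule, a Blue-Red Hackenbush stalk has the value of the surreal number whose sign sequence is the edge sequence with B -> + and R -> -.
Sign sequence: +-+-+
Trace the sign expansion in the surreal number tree, starting from 0:
Edge 1: B (sign +) -> bounds (0, +inf), value = 1
Edge 2: R (sign -) -> bounds (0, 1), value = 1/2
Edge 3: B (sign +) -> bounds (1/2, 1), value = 3/4
Edge 4: R (sign -) -> bounds (1/2, 3/4), value = 5/8
Edge 5: B (sign +) -> bounds (5/8, 3/4), value = 11/16
Game value = 11/16

11/16


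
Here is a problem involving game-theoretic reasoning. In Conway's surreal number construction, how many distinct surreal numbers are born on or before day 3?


Day 0: {|} = 0 is born. Count = 1.
Day n: the number of surreal numbers born by day n is 2^(n+1) - 1.
By day 0: 2^1 - 1 = 1
By day 1: 2^2 - 1 = 3
By day 2: 2^3 - 1 = 7
By day 3: 2^4 - 1 = 15
By day 3: 15 surreal numbers.

15


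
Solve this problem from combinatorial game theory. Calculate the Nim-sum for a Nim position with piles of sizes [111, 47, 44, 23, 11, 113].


We need the XOR (exclusive or) of all pile sizes.
After XOR-ing pile 1 (size 111): 0 XOR 111 = 111
After XOR-ing pile 2 (size 47): 111 XOR 47 = 64
After XOR-ing pile 3 (size 44): 64 XOR 44 = 108
After XOR-ing pile 4 (size 23): 108 XOR 23 = 123
After XOR-ing pile 5 (size 11): 123 XOR 11 = 112
After XOR-ing pile 6 (size 113): 112 XOR 113 = 1
The Nim-value of this position is 1.

1


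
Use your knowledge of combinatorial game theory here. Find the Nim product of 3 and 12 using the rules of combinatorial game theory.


Nim multiplication is bilinear over XOR: (u XOR v) * w = (u*w) XOR (v*w).
So we split each operand into its bit components and XOR the pairwise Nim products.
3 = 1 + 2 (as XOR of powers of 2).
12 = 4 + 8 (as XOR of powers of 2).
Using the standard Nim-product table on single bits:
  2*2 = 3,   2*4 = 8,   2*8 = 12,
  4*4 = 6,   4*8 = 11,  8*8 = 13,
and  1*x = x (identity), k*l = l*k (commutative).
Pairwise Nim products:
  1 * 4 = 4
  1 * 8 = 8
  2 * 4 = 8
  2 * 8 = 12
XOR them: 4 XOR 8 XOR 8 XOR 12 = 8.
Result: 3 * 12 = 8 (in Nim).

8


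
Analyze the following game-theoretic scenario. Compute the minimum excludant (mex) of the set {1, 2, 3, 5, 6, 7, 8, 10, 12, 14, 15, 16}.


Set = {1, 2, 3, 5, 6, 7, 8, 10, 12, 14, 15, 16}
0 is NOT in the set. This is the mex.
mex = 0

0


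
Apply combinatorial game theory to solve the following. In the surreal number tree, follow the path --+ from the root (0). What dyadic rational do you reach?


Sign expansion: --+
Rule: track bounds (lo, hi), initially (-inf, +inf). On '+', the current value becomes lo and we move to the simplest number in (value, hi): value + 1 if hi = +inf, otherwise the midpoint (value + hi)/2. On '-', the current value becomes hi and we move to value - 1 if lo = -inf, otherwise the midpoint (lo + value)/2.
Start at 0.
Step 1: sign = -, move left. Bounds: (-inf, 0). Value = -1
Step 2: sign = -, move left. Bounds: (-inf, -1). Value = -2
Step 3: sign = +, move right. Bounds: (-2, -1). Value = -3/2
The surreal number with sign expansion --+ is -3/2.

-3/2


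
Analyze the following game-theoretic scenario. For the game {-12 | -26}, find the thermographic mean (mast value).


Game = {-12 | -26}, a switch {a | b} with numbers a > b.
Its thermograph has left wall a - t and right wall b + t, which meet at t = (a - b)/2, where both equal (a + b)/2. So the mast (mean value) is at (a + b)/2.
Mean = (-12 + (-26))/2 = -38/2 = -19

-19


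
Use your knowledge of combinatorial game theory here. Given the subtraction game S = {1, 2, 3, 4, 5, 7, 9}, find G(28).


The subtraction set is S = {1, 2, 3, 4, 5, 7, 9}.
G(k) = mex{ G(k - s) : s in S, s <= k }. We compute iteratively: G(0) = 0.
G(1) = mex({0}) = 1
G(2) = mex({0, 1}) = 2
G(3) = mex({0, 1, 2}) = 3
G(4) = mex({0, 1, 2, 3}) = 4
G(5) = mex({0, 1, 2, 3, 4}) = 5
G(6) = mex({1, 2, 3, 4, 5}) = 0
G(7) = mex({0, 2, 3, 4, 5}) = 1
G(8) = mex({0, 1, 3, 4, 5}) = 2
G(9) = mex({0, 1, 2, 4, 5}) = 3
G(10) = mex({0, 1, 2, 3, 5}) = 4
G(11) = mex({0, 1, 2, 3, 4}) = 5
G(12) = mex({1, 2, 3, 4, 5}) = 0
G(13) = mex({0, 2, 3, 4, 5}) = 1
G(14) = mex({0, 1, 3, 4, 5}) = 2
Observe that G(6)..G(14) = 0, 1, 2, 3, 4, 5, 0, 1, 2 repeats G(0)..G(8) = 0, 1, 2, 3, 4, 5, 0, 1, 2.
For k >= max(S) = 9, G(k) is determined by the previous 9 values G(k-9)..G(k-1); a window of 9 consecutive values has recurred shifted by 6, so by induction G(k + 6) = G(k) for all k >= 0: the sequence is periodic from the start with period 6.
One period: G(0..5) = 0, 1, 2, 3, 4, 5.
28 mod 6 = 4, so G(28) = G(4) = 4.

4


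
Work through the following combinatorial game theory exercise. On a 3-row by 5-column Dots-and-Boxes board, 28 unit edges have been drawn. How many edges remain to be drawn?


Grid: 3 x 5 boxes, i.e. 4 rows and 6 columns of dots.
Horizontal edges: (rows + 1) * cols = 4 * 5 = 20
Vertical edges: rows * (cols + 1) = 3 * 6 = 18
Total edges: 20 + 18 = 38
Edges drawn: 28
Remaining: 38 - 28 = 10

10


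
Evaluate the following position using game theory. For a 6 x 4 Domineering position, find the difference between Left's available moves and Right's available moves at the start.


Board is 6 x 4 (rows x cols).
Left (vertical) placements: (rows-1) * cols = 5 * 4 = 20
Right (horizontal) placements: rows * (cols-1) = 6 * 3 = 18
Advantage = Left - Right = 20 - 18 = 2

2


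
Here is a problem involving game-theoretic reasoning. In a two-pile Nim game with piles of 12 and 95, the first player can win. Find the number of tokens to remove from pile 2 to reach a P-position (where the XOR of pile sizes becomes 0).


Piles: 12 and 95
Current XOR: 12 XOR 95 = 83 (non-zero, so this is an N-position).
To make the XOR zero, we need to find a move that balances the piles.
For pile 2 (size 95): target = 95 XOR 83 = 12
We reduce pile 2 from 95 to 12.
Tokens removed: 95 - 12 = 83
Verification: 12 XOR 12 = 0

83


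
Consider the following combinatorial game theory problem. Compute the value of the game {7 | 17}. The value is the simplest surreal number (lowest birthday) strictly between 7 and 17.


Left options: {7}, max = 7
Right options: {17}, min = 17
All options are numbers and max(Left) < min(Right), so by the simplicity theorem the value is the simplest (earliest-born) number strictly between 7 and 17.
Integers 8 through 16 all lie strictly between 7 and 17.
Among integers, the simplest (lowest birthday = smallest |n|; 0 is born on day 0, +-n on day n) is 8.
No non-integer in the interval can be simpler: if x is a non-integer in the interval, then floor(x) or ceil(x) also lies in the interval (the interval contains an integer), and both are proper prefixes of x's sign expansion, i.e. born earlier. So the game value is 8.
Game value = 8

8


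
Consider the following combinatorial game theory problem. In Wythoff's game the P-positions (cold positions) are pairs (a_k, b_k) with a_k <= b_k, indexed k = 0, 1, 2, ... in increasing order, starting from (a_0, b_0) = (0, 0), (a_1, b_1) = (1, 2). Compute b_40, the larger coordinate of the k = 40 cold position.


By Wythoff's theorem, a_k = floor(k * phi) and b_k = floor(k * phi^2) = a_k + k, where phi = (1 + sqrt(5))/2 is the golden ratio.
phi = (1 + sqrt(5))/2 = 1.618034
phi^2 = phi + 1 = 2.618034
k = 40
k * phi^2 = 40 * 2.618034 = 104.721360
b_40 = floor(k * phi^2) = 104 (check: a_40 + k = 64 + 40 = 104)

104


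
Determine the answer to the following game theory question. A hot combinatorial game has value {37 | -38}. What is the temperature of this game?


The game is {37 | -38}, a switch {a | b} with numbers a > b.
Cooling {a | b} by t gives {a - t | b + t}, which stops being hot when a - t = b + t, i.e. at t = (a - b)/2. So the temperature of a switch is (a - b)/2.
Temperature = (Left option - Right option) / 2
= (37 - (-38)) / 2
= 75 / 2
= 75/2

75/2


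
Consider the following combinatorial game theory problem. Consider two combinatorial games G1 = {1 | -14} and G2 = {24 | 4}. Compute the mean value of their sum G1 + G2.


G1 = {1 | -14}, G2 = {24 | 4}
Each is a switch {a | b} with numbers a > b; its mean value is (a + b)/2, and mean value is additive over game sums: m(G1 + G2) = m(G1) + m(G2).
Mean of G1 = (1 + (-14))/2 = -13/2 = -13/2
Mean of G2 = (24 + (4))/2 = 28/2 = 14
Mean of G1 + G2 = -13/2 + 14 = 15/2

15/2


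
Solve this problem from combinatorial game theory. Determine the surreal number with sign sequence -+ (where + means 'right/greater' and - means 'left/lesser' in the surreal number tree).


Sign expansion: -+
Rule: track bounds (lo, hi), initially (-inf, +inf). On '+', the current value becomes lo and we move to the simplest number in (value, hi): value + 1 if hi = +inf, otherwise the midpoint (value + hi)/2. On '-', the current value becomes hi and we move to value - 1 if lo = -inf, otherwise the midpoint (lo + value)/2.
Start at 0.
Step 1: sign = -, move left. Bounds: (-inf, 0). Value = -1
Step 2: sign = +, move right. Bounds: (-1, 0). Value = -1/2
The surreal number with sign expansion -+ is -1/2.

-1/2


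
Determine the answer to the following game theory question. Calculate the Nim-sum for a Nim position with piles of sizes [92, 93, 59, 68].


We need the XOR (exclusive or) of all pile sizes.
After XOR-ing pile 1 (size 92): 0 XOR 92 = 92
After XOR-ing pile 2 (size 93): 92 XOR 93 = 1
After XOR-ing pile 3 (size 59): 1 XOR 59 = 58
After XOR-ing pile 4 (size 68): 58 XOR 68 = 126
The Nim-value of this position is 126.

126


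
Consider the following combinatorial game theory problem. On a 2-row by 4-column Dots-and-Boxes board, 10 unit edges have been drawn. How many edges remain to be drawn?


Grid: 2 x 4 boxes, i.e. 3 rows and 5 columns of dots.
Horizontal edges: (rows + 1) * cols = 3 * 4 = 12
Vertical edges: rows * (cols + 1) = 2 * 5 = 10
Total edges: 12 + 10 = 22
Edges drawn: 10
Remaining: 22 - 10 = 12

12


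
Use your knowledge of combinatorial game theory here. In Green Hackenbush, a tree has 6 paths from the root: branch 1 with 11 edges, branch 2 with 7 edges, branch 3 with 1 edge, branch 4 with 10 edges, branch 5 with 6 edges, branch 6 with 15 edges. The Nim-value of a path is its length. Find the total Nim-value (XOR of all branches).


The tree has 6 branches from the ground vertex.
In Green Hackenbush, the Nim-value of a simple path of length k is k.
Branch 1: length 11, Nim-value = 11
Branch 2: length 7, Nim-value = 7
Branch 3: length 1, Nim-value = 1
Branch 4: length 10, Nim-value = 10
Branch 5: length 6, Nim-value = 6
Branch 6: length 15, Nim-value = 15
Total Nim-value = XOR of all branch values:
0 XOR 11 = 11
11 XOR 7 = 12
12 XOR 1 = 13
13 XOR 10 = 7
7 XOR 6 = 1
1 XOR 15 = 14
Nim-value of the tree = 14

14


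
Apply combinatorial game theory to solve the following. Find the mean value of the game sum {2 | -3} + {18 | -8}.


G1 = {2 | -3}, G2 = {18 | -8}
Each is a switch {a | b} with numbers a > b; its mean value is (a + b)/2, and mean value is additive over game sums: m(G1 + G2) = m(G1) + m(G2).
Mean of G1 = (2 + (-3))/2 = -1/2 = -1/2
Mean of G2 = (18 + (-8))/2 = 10/2 = 5
Mean of G1 + G2 = -1/2 + 5 = 9/2

9/2


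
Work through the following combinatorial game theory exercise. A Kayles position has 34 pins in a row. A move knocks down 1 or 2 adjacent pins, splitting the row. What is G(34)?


Kayles: a move removes 1 or 2 adjacent pins from a contiguous row.
Removing pins from a row of k leaves two independent rows (a, b) with a + b = k - 1 (one pin) or a + b = k - 2 (two pins); an end removal gives a = 0.
By Sprague-Grundy, G(k) = mex{ G(a) XOR G(b) } over all these splits. G(0) = 0.
G(1): splits (0,0):0^0=0 -> mex({0}) = 1
G(2): splits (0,1):0^1=1 (0,0):0^0=0 -> mex({0, 1}) = 2
G(3): splits (0,2):0^2=2 (1,1):1^1=0 (0,1):0^1=1 -> mex({0, 1, 2}) = 3
G(4): splits (0,3):0^3=3 (1,2):1^2=3 (0,2):0^2=2 (1,1):1^1=0 -> mex({0, 2, 3}) = 1
G(5): splits (0,4):0^1=1 (1,3):1^3=2 (2,2):2^2=0 (0,3):0^3=3 (1,2):1^2=3 -> mex({0, 1, 2, 3}) = 4
G(6) = mex({0, 1, 2, 4}) = 3
G(7) = mex({0, 1, 3, 4, 5}) = 2
G(8) = mex({0, 2, 3, 5, 6}) = 1
G(9) = mex({0, 1, 2, 3, 6, 7}) = 4
G(10) = mex({0, 1, 3, 4, 5, 7}) = 2
G(11) = mex({0, 1, 2, 3, 4, 5}) = 6
G(12) = mex({0, 1, 2, 3, 5, 6, 7}) = 4
G(13) = mex({0, 2, 3, 4, 6, 7}) = 1
G(14) = mex({0, 1, 4, 5, 6, 7}) = 2
G(15) = mex({0, 1, 2, 3, 4, 5, 6}) = 7
G(16) = mex({0, 2, 3, 5, 6, 7}) = 1
G(17) = mex({0, 1, 2, 3, 5, 6, 7}) = 4
G(18) = mex({0, 1, 2, 4, 5, 6}) = 3
G(19) = mex({0, 1, 3, 4, 5, 7}) = 2
G(20) = mex({0, 2, 3, 4, 5, 6, 7}) = 1
G(21) = mex({0, 1, 2, 3, 5, 6, 7}) = 4
G(22) = mex({0, 1, 2, 3, 4, 5, 7}) = 6
G(23) = mex({0, 1, 2, 3, 4, 5, 6}) = 7
G(24) = mex({0, 1, 2, 3, 5, 6, 7}) = 4
G(25) = mex({0, 2, 3, 4, 6, 7}) = 1
G(26) = mex({0, 1, 3, 4, 5, 6, 7}) = 2
G(27) = mex({0, 1, 2, 3, 4, 5, 6, 7}) = 8
G(28) = mex({0, 1, 2, 3, 4, 6, 7, 8}) = 5
G(29) = mex({0, 1, 2, 3, 5, 6, 7, 8, 9}) = 4
G(30) = mex({0, 1, 2, 3, 4, 5, 6, 9, 10}) = 7
G(31) = mex({0, 1, 3, 4, 5, 7, 10, 11}) = 2
G(32) = mex({0, 2, 3, 4, 5, 6, 7, 9, 11}) = 1
G(33) = mex({0, 1, 2, 3, 4, 5, 6, 7, 9, 12}) = 8
G(34) = mex({0, 1, 2, 3, 4, 5, 7, 8, 11, 12}) = 6
Therefore G(34) = 6.

6


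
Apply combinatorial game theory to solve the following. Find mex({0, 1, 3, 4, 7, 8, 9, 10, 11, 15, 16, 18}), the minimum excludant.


Set = {0, 1, 3, 4, 7, 8, 9, 10, 11, 15, 16, 18}
0 is in the set.
1 is in the set.
2 is NOT in the set. This is the mex.
mex = 2

2


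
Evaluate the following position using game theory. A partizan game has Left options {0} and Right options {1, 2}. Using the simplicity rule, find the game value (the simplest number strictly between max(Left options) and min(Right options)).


Left options: {0}, max = 0
Right options: {1, 2}, min = 1
All options are numbers and max(Left) < min(Right), so by the simplicity theorem the value is the simplest (earliest-born) number strictly between 0 and 1.
No integer lies strictly between 0 and 1, so the value is the dyadic rational m/2^k in the interval with the smallest k (then m odd); search k = 1, 2, ...:
Denominator 2: 1/2 lies strictly between 0 and 1 -- found.
The simplest number in the interval is 1/2.
Game value = 1/2

1/2


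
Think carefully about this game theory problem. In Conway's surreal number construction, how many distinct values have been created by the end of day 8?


Day 0: {|} = 0 is born. Count = 1.
Day n: the number of surreal numbers born by day n is 2^(n+1) - 1.
By day 0: 2^1 - 1 = 1
By day 1: 2^2 - 1 = 3
By day 2: 2^3 - 1 = 7
By day 3: 2^4 - 1 = 15
By day 4: 2^5 - 1 = 31
By day 5: 2^6 - 1 = 63
By day 6: 2^7 - 1 = 127
By day 7: 2^8 - 1 = 255
By day 8: 2^9 - 1 = 511
By day 8: 511 surreal numbers.

511


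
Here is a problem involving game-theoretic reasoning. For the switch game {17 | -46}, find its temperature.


The game is {17 | -46}, a switch {a | b} with numbers a > b.
Cooling {a | b} by t gives {a - t | b + t}, which stops being hot when a - t = b + t, i.e. at t = (a - b)/2. So the temperature of a switch is (a - b)/2.
Temperature = (Left option - Right option) / 2
= (17 - (-46)) / 2
= 63 / 2
= 63/2

63/2


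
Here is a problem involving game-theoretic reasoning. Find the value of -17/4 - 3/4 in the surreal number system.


x = -17/4, y = 3/4
Converting to common denominator: 4
x = -17/4, y = 3/4
x - y = -17/4 - 3/4 = -5

-5


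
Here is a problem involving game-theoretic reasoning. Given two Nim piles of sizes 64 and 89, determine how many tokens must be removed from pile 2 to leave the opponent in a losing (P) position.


Piles: 64 and 89
Current XOR: 64 XOR 89 = 25 (non-zero, so this is an N-position).
To make the XOR zero, we need to find a move that balances the piles.
For pile 2 (size 89): target = 89 XOR 25 = 64
We reduce pile 2 from 89 to 64.
Tokens removed: 89 - 64 = 25
Verification: 64 XOR 64 = 0

25


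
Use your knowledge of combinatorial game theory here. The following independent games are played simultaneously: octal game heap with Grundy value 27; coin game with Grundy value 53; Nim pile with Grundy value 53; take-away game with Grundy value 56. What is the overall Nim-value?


By the Sprague-Grundy theorem, the Grundy value of a sum of games is the XOR of individual Grundy values.
octal game heap: Grundy value = 27. Running XOR: 0 XOR 27 = 27
coin game: Grundy value = 53. Running XOR: 27 XOR 53 = 46
Nim pile: Grundy value = 53. Running XOR: 46 XOR 53 = 27
take-away game: Grundy value = 56. Running XOR: 27 XOR 56 = 35
The combined Grundy value is 35.

35


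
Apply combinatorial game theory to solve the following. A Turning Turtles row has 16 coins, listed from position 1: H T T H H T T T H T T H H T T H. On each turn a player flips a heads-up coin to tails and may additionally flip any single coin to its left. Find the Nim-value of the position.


Coins: H T T H H T T T H T T H H T T H
Key fact: a single head at position k behaves exactly like a Nim heap of size k (turning it to T and optionally flipping a coin at j < k corresponds to moving the heap from k to j, or to 0), and heads combine as a disjunctive sum (two heads at the same place would cancel, matching j XOR j = 0). So the Nim-value is the XOR of the 1-indexed positions of the heads.
Face-up positions (1-indexed): [1, 4, 5, 9, 12, 13, 16]
XOR 0 with 1: 0 XOR 1 = 1
XOR 1 with 4: 1 XOR 4 = 5
XOR 5 with 5: 5 XOR 5 = 0
XOR 0 with 9: 0 XOR 9 = 9
XOR 9 with 12: 9 XOR 12 = 5
XOR 5 with 13: 5 XOR 13 = 8
XOR 8 with 16: 8 XOR 16 = 24
Nim-value = 24

24


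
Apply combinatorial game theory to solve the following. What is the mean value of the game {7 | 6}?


Game = {7 | 6}, a switch {a | b} with numbers a > b.
Its thermograph has left wall a - t and right wall b + t, which meet at t = (a - b)/2, where both equal (a + b)/2. So the mast (mean value) is at (a + b)/2.
Mean = (7 + (6))/2 = 13/2 = 13/2

13/2


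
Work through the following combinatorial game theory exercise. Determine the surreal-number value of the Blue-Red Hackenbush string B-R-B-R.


Edges (from ground): B-R-B-R
By Berlekamp's sign-expansion rule, a Blue-Red Hackenbush stalk has the value of the surreal number whose sign sequence is the edge sequence with B -> + and R -> -.
Sign sequence: +-+-
Trace the sign expansion in the surreal number tree, starting from 0:
Edge 1: B (sign +) -> bounds (0, +inf), value = 1
Edge 2: R (sign -) -> bounds (0, 1), value = 1/2
Edge 3: B (sign +) -> bounds (1/2, 1), value = 3/4
Edge 4: R (sign -) -> bounds (1/2, 3/4), value = 5/8
Game value = 5/8

5/8


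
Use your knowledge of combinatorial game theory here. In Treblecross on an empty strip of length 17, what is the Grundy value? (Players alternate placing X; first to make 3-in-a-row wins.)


Treblecross: place X on empty cells; 3-in-a-row wins.
Playing within two cells of an existing X lets the opponent win at once, so sensible play treats the cells i-2..i+2 around each X as dead. The player left with no safe cell loses, so this is a normal-play take-away game on strips of safe cells.
Placing X at cell i (0-indexed) of a strip of k safe cells leaves independent strips of sizes max(0, i-2) and max(0, k-i-3). Hence G(k) = mex{ G(max(0,i-2)) XOR G(max(0,k-i-3)) : 0 <= i < k }, with G(0) = 0.
G(1): splits (0,0):0^0=0 -> mex({0}) = 1
G(2): splits (0,0):0^0=0 -> mex({0}) = 1
G(3): splits (0,0):0^0=0 -> mex({0}) = 1
G(4): splits (0,1):0^1=1 (0,0):0^0=0 -> mex({0, 1}) = 2
G(5): splits (0,2):0^1=1 (0,1):0^1=1 (0,0):0^0=0 -> mex({0, 1}) = 2
G(6) = mex({1}) = 0
G(7) = mex({0, 1, 2}) = 3
G(8) = mex({0, 1, 2}) = 3
G(9) = mex({0, 2}) = 1
G(10) = mex({0, 2, 3}) = 1
G(11) = mex({0, 3}) = 1
G(12) = mex({1, 3}) = 0
G(13) = mex({0, 1, 2, 3}) = 4
G(14) = mex({0, 1, 2}) = 3
G(15) = mex({0, 1, 2}) = 3
G(16) = mex({0, 1, 2, 4}) = 3
G(17) = mex({0, 1, 3, 4}) = 2
Therefore G(17) = 2.

2


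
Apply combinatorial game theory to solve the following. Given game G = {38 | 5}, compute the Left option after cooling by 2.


Original game: {38 | 5} (a switch {a | b} with a > b).
Cooling by t (for t below the temperature (a - b)/2 = 33/2) taxes each move by t: {a | b} cooled by t is {a - t | b + t}.
Cooling amount: t = 2
Cooled Left option: 38 - 2 = 36
Cooled Right option: 5 + 2 = 7
Cooled game: {36 | 7}
Left option = 36

36


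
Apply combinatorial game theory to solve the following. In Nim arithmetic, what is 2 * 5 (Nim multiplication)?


Nim multiplication is bilinear over XOR: (u XOR v) * w = (u*w) XOR (v*w).
So we split each operand into its bit components and XOR the pairwise Nim products.
2 = 2 (as XOR of powers of 2).
5 = 1 + 4 (as XOR of powers of 2).
Using the standard Nim-product table on single bits:
  2*2 = 3,   2*4 = 8,   2*8 = 12,
  4*4 = 6,   4*8 = 11,  8*8 = 13,
and  1*x = x (identity), k*l = l*k (commutative).
Pairwise Nim products:
  2 * 1 = 2
  2 * 4 = 8
XOR them: 2 XOR 8 = 10.
Result: 2 * 5 = 10 (in Nim).

10


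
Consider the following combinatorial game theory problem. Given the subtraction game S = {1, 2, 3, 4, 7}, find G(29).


The subtraction set is S = {1, 2, 3, 4, 7}.
G(k) = mex{ G(k - s) : s in S, s <= k }. We compute iteratively: G(0) = 0.
G(1) = mex({0}) = 1
G(2) = mex({0, 1}) = 2
G(3) = mex({0, 1, 2}) = 3
G(4) = mex({0, 1, 2, 3}) = 4
G(5) = mex({1, 2, 3, 4}) = 0
G(6) = mex({0, 2, 3, 4}) = 1
G(7) = mex({0, 1, 3, 4}) = 2
G(8) = mex({0, 1, 2, 4}) = 3
G(9) = mex({0, 1, 2, 3}) = 4
G(10) = mex({1, 2, 3, 4}) = 0
G(11) = mex({0, 2, 3, 4}) = 1
Observe that G(5)..G(11) = 0, 1, 2, 3, 4, 0, 1 repeats G(0)..G(6) = 0, 1, 2, 3, 4, 0, 1.
For k >= max(S) = 7, G(k) is determined by the previous 7 values G(k-7)..G(k-1); a window of 7 consecutive values has recurred shifted by 5, so by induction G(k + 5) = G(k) for all k >= 0: the sequence is periodic from the start with period 5.
One period: G(0..4) = 0, 1, 2, 3, 4.
29 mod 5 = 4, so G(29) = G(4) = 4.

4


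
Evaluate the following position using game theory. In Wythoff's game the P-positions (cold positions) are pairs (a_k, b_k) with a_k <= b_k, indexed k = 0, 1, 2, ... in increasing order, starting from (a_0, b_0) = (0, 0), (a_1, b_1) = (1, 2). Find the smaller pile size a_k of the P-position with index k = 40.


By Wythoff's theorem, a_k = floor(k * phi) and b_k = floor(k * phi^2) = a_k + k, where phi = (1 + sqrt(5))/2 is the golden ratio.
phi = (1 + sqrt(5))/2 = 1.618034
k = 40
k * phi = 40 * 1.618034 = 64.721360
a_40 = floor(k * phi) = 64

64


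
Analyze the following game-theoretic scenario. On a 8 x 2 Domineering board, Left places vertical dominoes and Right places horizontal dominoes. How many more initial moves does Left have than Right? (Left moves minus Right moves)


Board is 8 x 2 (rows x cols).
Left (vertical) placements: (rows-1) * cols = 7 * 2 = 14
Right (horizontal) placements: rows * (cols-1) = 8 * 1 = 8
Advantage = Left - Right = 14 - 8 = 6

6


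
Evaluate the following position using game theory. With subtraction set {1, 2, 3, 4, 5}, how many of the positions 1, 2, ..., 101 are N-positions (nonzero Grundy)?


Subtraction set S = {1, 2, 3, 4, 5}, so G(n) = n mod 6.
G(n) = 0 when n is a multiple of 6.
Multiples of 6 in [1, 101]: 16
N-positions (nonzero Grundy) = 101 - 16 = 85

85


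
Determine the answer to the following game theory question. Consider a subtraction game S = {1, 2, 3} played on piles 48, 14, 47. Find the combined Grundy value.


Subtraction set: {1, 2, 3}
For this subtraction set, G(n) = n mod 4 (period = max + 1 = 4).
Pile 1 (size 48): G(48) = 48 mod 4 = 0
Pile 2 (size 14): G(14) = 14 mod 4 = 2
Pile 3 (size 47): G(47) = 47 mod 4 = 3
Total Grundy value = XOR of all: 0 XOR 2 XOR 3 = 1

1


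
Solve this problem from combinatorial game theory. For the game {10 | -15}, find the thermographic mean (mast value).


Game = {10 | -15}, a switch {a | b} with numbers a > b.
Its thermograph has left wall a - t and right wall b + t, which meet at t = (a - b)/2, where both equal (a + b)/2. So the mast (mean value) is at (a + b)/2.
Mean = (10 + (-15))/2 = -5/2 = -5/2

-5/2


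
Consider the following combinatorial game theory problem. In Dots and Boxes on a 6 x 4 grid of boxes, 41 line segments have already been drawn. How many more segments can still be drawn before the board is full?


Grid: 6 x 4 boxes, i.e. 7 rows and 5 columns of dots.
Horizontal edges: (rows + 1) * cols = 7 * 4 = 28
Vertical edges: rows * (cols + 1) = 6 * 5 = 30
Total edges: 28 + 30 = 58
Edges drawn: 41
Remaining: 58 - 41 = 17

17


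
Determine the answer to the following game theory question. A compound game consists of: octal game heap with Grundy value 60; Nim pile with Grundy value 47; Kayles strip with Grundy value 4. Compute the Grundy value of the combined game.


By the Sprague-Grundy theorem, the Grundy value of a sum of games is the XOR of individual Grundy values.
octal game heap: Grundy value = 60. Running XOR: 0 XOR 60 = 60
Nim pile: Grundy value = 47. Running XOR: 60 XOR 47 = 19
Kayles strip: Grundy value = 4. Running XOR: 19 XOR 4 = 23
The combined Grundy value is 23.

23


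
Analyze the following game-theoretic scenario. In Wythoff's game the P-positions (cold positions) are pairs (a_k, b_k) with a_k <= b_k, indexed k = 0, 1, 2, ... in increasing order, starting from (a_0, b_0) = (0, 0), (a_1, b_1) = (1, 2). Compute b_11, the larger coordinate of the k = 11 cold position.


By Wythoff's theorem, a_k = floor(k * phi) and b_k = floor(k * phi^2) = a_k + k, where phi = (1 + sqrt(5))/2 is the golden ratio.
phi = (1 + sqrt(5))/2 = 1.618034
phi^2 = phi + 1 = 2.618034
k = 11
k * phi^2 = 11 * 2.618034 = 28.798374
b_11 = floor(k * phi^2) = 28 (check: a_11 + k = 17 + 11 = 28)

28


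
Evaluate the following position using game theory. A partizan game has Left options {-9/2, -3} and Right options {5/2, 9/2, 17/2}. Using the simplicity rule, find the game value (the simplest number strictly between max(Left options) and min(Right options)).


Left options: {-9/2, -3}, max = -3
Right options: {5/2, 9/2, 17/2}, min = 5/2
All options are numbers and max(Left) < min(Right), so by the simplicity theorem the value is the simplest (earliest-born) number strictly between -3 and 5/2.
Integers -2 through 2 all lie strictly between -3 and 5/2.
Among integers, the simplest (lowest birthday = smallest |n|; 0 is born on day 0, +-n on day n) is 0.
No non-integer in the interval can be simpler: if x is a non-integer in the interval, then floor(x) or ceil(x) also lies in the interval (the interval contains an integer), and both are proper prefixes of x's sign expansion, i.e. born earlier. So the game value is 0.
Game value = 0

0


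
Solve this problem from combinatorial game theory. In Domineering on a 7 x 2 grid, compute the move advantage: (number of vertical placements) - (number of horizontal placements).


Board is 7 x 2 (rows x cols).
Left (vertical) placements: (rows-1) * cols = 6 * 2 = 12
Right (horizontal) placements: rows * (cols-1) = 7 * 1 = 7
Advantage = Left - Right = 12 - 7 = 5

5


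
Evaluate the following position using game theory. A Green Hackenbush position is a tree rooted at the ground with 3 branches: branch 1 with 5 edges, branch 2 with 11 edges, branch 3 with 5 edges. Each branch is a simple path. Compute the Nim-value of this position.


The tree has 3 branches from the ground vertex.
In Green Hackenbush, the Nim-value of a simple path of length k is k.
Branch 1: length 5, Nim-value = 5
Branch 2: length 11, Nim-value = 11
Branch 3: length 5, Nim-value = 5
Total Nim-value = XOR of all branch values:
0 XOR 5 = 5
5 XOR 11 = 14
14 XOR 5 = 11
Nim-value of the tree = 11

11


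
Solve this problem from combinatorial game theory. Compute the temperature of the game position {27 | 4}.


The game is {27 | 4}, a switch {a | b} with numbers a > b.
Cooling {a | b} by t gives {a - t | b + t}, which stops being hot when a - t = b + t, i.e. at t = (a - b)/2. So the temperature of a switch is (a - b)/2.
Temperature = (Left option - Right option) / 2
= (27 - (4)) / 2
= 23 / 2
= 23/2

23/2


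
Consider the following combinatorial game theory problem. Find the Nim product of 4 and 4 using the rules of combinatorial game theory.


Nim multiplication is bilinear over XOR: (u XOR v) * w = (u*w) XOR (v*w).
So we split each operand into its bit components and XOR the pairwise Nim products.
4 = 4 (as XOR of powers of 2).
4 = 4 (as XOR of powers of 2).
Using the standard Nim-product table on single bits:
  2*2 = 3,   2*4 = 8,   2*8 = 12,
  4*4 = 6,   4*8 = 11,  8*8 = 13,
and  1*x = x (identity), k*l = l*k (commutative).
Pairwise Nim products:
  4 * 4 = 6
XOR them: 6 = 6.
Result: 4 * 4 = 6 (in Nim).

6


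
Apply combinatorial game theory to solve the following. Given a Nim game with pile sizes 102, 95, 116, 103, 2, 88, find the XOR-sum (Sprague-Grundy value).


We need the XOR (exclusive or) of all pile sizes.
After XOR-ing pile 1 (size 102): 0 XOR 102 = 102
After XOR-ing pile 2 (size 95): 102 XOR 95 = 57
After XOR-ing pile 3 (size 116): 57 XOR 116 = 77
After XOR-ing pile 4 (size 103): 77 XOR 103 = 42
After XOR-ing pile 5 (size 2): 42 XOR 2 = 40
After XOR-ing pile 6 (size 88): 40 XOR 88 = 112
The Nim-value of this position is 112.

112


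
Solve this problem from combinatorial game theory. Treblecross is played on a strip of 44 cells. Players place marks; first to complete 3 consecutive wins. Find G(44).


Treblecross: place X on empty cells; 3-in-a-row wins.
Playing within two cells of an existing X lets the opponent win at once, so sensible play treats the cells i-2..i+2 around each X as dead. The player left with no safe cell loses, so this is a normal-play take-away game on strips of safe cells.
Placing X at cell i (0-indexed) of a strip of k safe cells leaves independent strips of sizes max(0, i-2) and max(0, k-i-3). Hence G(k) = mex{ G(max(0,i-2)) XOR G(max(0,k-i-3)) : 0 <= i < k }, with G(0) = 0.
G(1): splits (0,0):0^0=0 -> mex({0}) = 1
G(2): splits (0,0):0^0=0 -> mex({0}) = 1
G(3): splits (0,0):0^0=0 -> mex({0}) = 1
G(4): splits (0,1):0^1=1 (0,0):0^0=0 -> mex({0, 1}) = 2
G(5): splits (0,2):0^1=1 (0,1):0^1=1 (0,0):0^0=0 -> mex({0, 1}) = 2
G(6) = mex({1}) = 0
G(7) = mex({0, 1, 2}) = 3
G(8) = mex({0, 1, 2}) = 3
G(9) = mex({0, 2}) = 1
G(10) = mex({0, 2, 3}) = 1
G(11) = mex({0, 3}) = 1
G(12) = mex({1, 3}) = 0
G(13) = mex({0, 1, 2, 3}) = 4
G(14) = mex({0, 1, 2}) = 3
G(15) = mex({0, 1, 2}) = 3
G(16) = mex({0, 1, 2, 4}) = 3
G(17) = mex({0, 1, 3, 4}) = 2
G(18) = mex({0, 1, 3, 4}) = 2
G(19) = mex({0, 1, 3, 5}) = 2
G(20) = mex({0, 1, 2, 3, 5}) = 4
G(21) = mex({0, 1, 2, 3, 5}) = 4
G(22) = mex({1, 2, 6}) = 0
G(23) = mex({0, 1, 2, 3, 4, 6}) = 5
G(24) = mex({0, 1, 2, 3, 4}) = 5
G(25) = mex({0, 1, 3, 4, 7}) = 2
G(26) = mex({0, 1, 3, 4, 5, 7}) = 2
G(27) = mex({0, 1, 3, 5}) = 2
G(28) = mex({0, 1, 2, 5}) = 3
G(29) = mex({0, 1, 2, 4, 5, 6}) = 3
G(30) = mex({1, 2, 4, 6}) = 0
G(31) = mex({0, 1, 2, 3, 4, 6}) = 5
G(32) = mex({1, 2, 3, 4, 7}) = 0
G(33) = mex({0, 3, 7}) = 1
G(34) = mex({0, 2, 3, 5, 7}) = 1
G(35) = mex({0, 2, 3, 5, 6}) = 1
G(36) = mex({0, 1, 2, 5, 6}) = 3
G(37) = mex({0, 1, 2, 4, 5, 6}) = 3
G(38) = mex({0, 1, 2, 4}) = 3
G(39) = mex({0, 1, 2, 3, 4, 7}) = 5
G(40) = mex({0, 1, 2, 3, 4, 5, 7}) = 6
G(41) = mex({0, 1, 2, 3, 5, 7}) = 4
G(42) = mex({0, 1, 2, 3, 5, 6, 7}) = 4
G(43) = mex({0, 2, 3, 5, 6}) = 1
G(44) = mex({1, 2, 3, 4, 5, 6}) = 0
Therefore G(44) = 0.

0


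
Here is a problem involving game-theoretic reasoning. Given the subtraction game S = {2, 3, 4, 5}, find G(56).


The subtraction set is S = {2, 3, 4, 5}.
G(k) = mex{ G(k - s) : s in S, s <= k }. We compute iteratively: G(0) = 0.
G(1) = mex({}) = 0
G(2) = mex({0}) = 1
G(3) = mex({0}) = 1
G(4) = mex({0, 1}) = 2
G(5) = mex({0, 1}) = 2
G(6) = mex({0, 1, 2}) = 3
G(7) = mex({1, 2}) = 0
G(8) = mex({1, 2, 3}) = 0
G(9) = mex({0, 2, 3}) = 1
G(10) = mex({0, 2, 3}) = 1
G(11) = mex({0, 1, 3}) = 2
Observe that G(7)..G(11) = 0, 0, 1, 1, 2 repeats G(0)..G(4) = 0, 0, 1, 1, 2.
For k >= max(S) = 5, G(k) is determined by the previous 5 values G(k-5)..G(k-1); a window of 5 consecutive values has recurred shifted by 7, so by induction G(k + 7) = G(k) for all k >= 0: the sequence is periodic from the start with period 7.
One period: G(0..6) = 0, 0, 1, 1, 2, 2, 3.
56 mod 7 = 0, so G(56) = G(0) = 0.

0


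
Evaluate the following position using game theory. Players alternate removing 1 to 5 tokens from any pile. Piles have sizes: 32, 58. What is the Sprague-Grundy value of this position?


Subtraction set: {1, 2, 3, 4, 5}
For this subtraction set, G(n) = n mod 6 (period = max + 1 = 6).
Pile 1 (size 32): G(32) = 32 mod 6 = 2
Pile 2 (size 58): G(58) = 58 mod 6 = 4
Total Grundy value = XOR of all: 2 XOR 4 = 6

6


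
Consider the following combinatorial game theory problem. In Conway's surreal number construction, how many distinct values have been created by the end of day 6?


Day 0: {|} = 0 is born. Count = 1.
Day n: the number of surreal numbers born by day n is 2^(n+1) - 1.
By day 0: 2^1 - 1 = 1
By day 1: 2^2 - 1 = 3
By day 2: 2^3 - 1 = 7
By day 3: 2^4 - 1 = 15
By day 4: 2^5 - 1 = 31
By day 5: 2^6 - 1 = 63
By day 6: 2^7 - 1 = 127
By day 6: 127 surreal numbers.

127


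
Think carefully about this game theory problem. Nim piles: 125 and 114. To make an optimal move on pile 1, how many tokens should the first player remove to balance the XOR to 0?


Piles: 125 and 114
Current XOR: 125 XOR 114 = 15 (non-zero, so this is an N-position).
To make the XOR zero, we need to find a move that balances the piles.
For pile 1 (size 125): target = 125 XOR 15 = 114
We reduce pile 1 from 125 to 114.
Tokens removed: 125 - 114 = 11
Verification: 114 XOR 114 = 0

11


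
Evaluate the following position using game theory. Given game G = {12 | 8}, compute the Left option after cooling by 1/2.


Original game: {12 | 8} (a switch {a | b} with a > b).
Cooling by t (for t below the temperature (a - b)/2 = 2) taxes each move by t: {a | b} cooled by t is {a - t | b + t}.
Cooling amount: t = 1/2
Cooled Left option: 12 - 1/2 = 23/2
Cooled Right option: 8 + 1/2 = 17/2
Cooled game: {23/2 | 17/2}
Left option = 23/2

23/2
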